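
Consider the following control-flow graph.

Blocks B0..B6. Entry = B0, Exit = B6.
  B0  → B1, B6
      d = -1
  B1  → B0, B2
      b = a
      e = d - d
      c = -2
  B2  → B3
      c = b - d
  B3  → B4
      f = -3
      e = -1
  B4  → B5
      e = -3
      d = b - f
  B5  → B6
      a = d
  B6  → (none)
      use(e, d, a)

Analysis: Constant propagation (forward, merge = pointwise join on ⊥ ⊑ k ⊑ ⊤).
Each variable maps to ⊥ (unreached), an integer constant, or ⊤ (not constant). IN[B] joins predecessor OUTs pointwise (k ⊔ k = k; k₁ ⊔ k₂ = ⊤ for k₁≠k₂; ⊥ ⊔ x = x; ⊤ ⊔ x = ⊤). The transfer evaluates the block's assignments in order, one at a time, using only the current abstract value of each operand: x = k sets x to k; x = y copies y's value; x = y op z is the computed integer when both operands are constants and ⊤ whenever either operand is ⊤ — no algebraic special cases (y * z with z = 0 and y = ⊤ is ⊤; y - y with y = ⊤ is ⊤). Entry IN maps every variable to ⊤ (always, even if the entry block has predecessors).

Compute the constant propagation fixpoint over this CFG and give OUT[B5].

Answer: {a: ⊤, b: ⊤, c: ⊤, d: ⊤, e: -3, f: -3}

Working:
Fixpoint table:
  B0:  IN=(all ⊤)  OUT={d:-1; rest ⊤}
  B1:  IN={d:-1; rest ⊤}  OUT={c:-2, d:-1, e:0; rest ⊤}
  B2:  IN={c:-2, d:-1, e:0; rest ⊤}  OUT={d:-1, e:0; rest ⊤}
  B3:  IN={d:-1, e:0; rest ⊤}  OUT={d:-1, e:-1, f:-3; rest ⊤}
  B4:  IN={d:-1, e:-1, f:-3; rest ⊤}  OUT={e:-3, f:-3; rest ⊤}
  B5:  IN={e:-3, f:-3; rest ⊤}  OUT={e:-3, f:-3; rest ⊤}
  B6:  IN=(all ⊤)  OUT=(all ⊤)

Merge at B5: IN[B5] = OUT[B4] = {a: ⊤, b: ⊤, c: ⊤, d: ⊤, e: -3, f: -3}
Applying B5's transfer function to that IN value gives OUT[B5] (row B5 above).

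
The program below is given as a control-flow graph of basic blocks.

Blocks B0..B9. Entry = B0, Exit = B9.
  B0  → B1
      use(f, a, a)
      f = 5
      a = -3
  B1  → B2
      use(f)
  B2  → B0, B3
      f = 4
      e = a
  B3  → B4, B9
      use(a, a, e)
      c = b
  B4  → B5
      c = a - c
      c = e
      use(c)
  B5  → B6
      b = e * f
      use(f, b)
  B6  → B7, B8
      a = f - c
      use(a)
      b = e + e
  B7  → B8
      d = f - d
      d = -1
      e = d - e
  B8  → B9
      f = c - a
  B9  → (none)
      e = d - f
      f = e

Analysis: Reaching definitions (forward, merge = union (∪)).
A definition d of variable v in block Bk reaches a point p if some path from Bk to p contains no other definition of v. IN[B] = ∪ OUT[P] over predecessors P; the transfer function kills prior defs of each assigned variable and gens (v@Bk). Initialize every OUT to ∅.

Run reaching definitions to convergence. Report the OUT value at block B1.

Answer: {a@B0, e@B2, f@B0}

Derivation:
Per-block solution:
  B0:   IN={a@B0, e@B2, f@B2}   OUT={a@B0, e@B2, f@B0}
  B1:   IN={a@B0, e@B2, f@B0}   OUT={a@B0, e@B2, f@B0}
  B2:   IN={a@B0, e@B2, f@B0}   OUT={a@B0, e@B2, f@B2}
  B3:   IN={a@B0, e@B2, f@B2}   OUT={a@B0, c@B3, e@B2, f@B2}
  B4:   IN={a@B0, c@B3, e@B2, f@B2}   OUT={a@B0, c@B4, e@B2, f@B2}
  B5:   IN={a@B0, c@B4, e@B2, f@B2}   OUT={a@B0, b@B5, c@B4, e@B2, f@B2}
  B6:   IN={a@B0, b@B5, c@B4, e@B2, f@B2}   OUT={a@B6, b@B6, c@B4, e@B2, f@B2}
  B7:   IN={a@B6, b@B6, c@B4, e@B2, f@B2}   OUT={a@B6, b@B6, c@B4, d@B7, e@B7, f@B2}
  B8:   IN={a@B6, b@B6, c@B4, d@B7, e@B2, e@B7, f@B2}   OUT={a@B6, b@B6, c@B4, d@B7, e@B2, e@B7, f@B8}
  B9:   IN={a@B0, a@B6, b@B6, c@B3, c@B4, d@B7, e@B2, e@B7, f@B2, f@B8}   OUT={a@B0, a@B6, b@B6, c@B3, c@B4, d@B7, e@B9, f@B9}

Merge at B1: IN[B1] = OUT[B0] = {a@B0, e@B2, f@B0}
Applying B1's transfer function to that IN value gives OUT[B1] (row B1 above).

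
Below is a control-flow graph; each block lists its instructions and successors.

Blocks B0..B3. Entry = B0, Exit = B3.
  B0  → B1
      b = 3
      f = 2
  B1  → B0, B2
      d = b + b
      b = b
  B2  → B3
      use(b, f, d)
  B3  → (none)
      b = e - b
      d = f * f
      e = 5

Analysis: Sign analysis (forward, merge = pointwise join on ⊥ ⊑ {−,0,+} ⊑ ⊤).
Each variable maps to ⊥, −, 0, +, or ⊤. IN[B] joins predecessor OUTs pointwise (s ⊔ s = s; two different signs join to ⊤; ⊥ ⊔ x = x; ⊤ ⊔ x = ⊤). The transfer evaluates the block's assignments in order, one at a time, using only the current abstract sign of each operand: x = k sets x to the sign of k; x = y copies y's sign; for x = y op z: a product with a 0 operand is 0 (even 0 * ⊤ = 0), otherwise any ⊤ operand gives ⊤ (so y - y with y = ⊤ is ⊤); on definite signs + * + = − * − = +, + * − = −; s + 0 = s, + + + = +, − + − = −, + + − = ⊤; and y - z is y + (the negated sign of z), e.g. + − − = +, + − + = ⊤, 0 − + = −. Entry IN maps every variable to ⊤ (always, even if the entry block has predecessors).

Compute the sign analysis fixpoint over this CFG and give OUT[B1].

Answer: {a: ⊤, b: +, c: ⊤, d: +, e: ⊤, f: +}

Derivation:
Fixpoint table:
  B0: | IN=(all ⊤) | OUT={b:+, f:+; rest ⊤}
  B1: | IN={b:+, f:+; rest ⊤} | OUT={b:+, d:+, f:+; rest ⊤}
  B2: | IN={b:+, d:+, f:+; rest ⊤} | OUT={b:+, d:+, f:+; rest ⊤}
  B3: | IN={b:+, d:+, f:+; rest ⊤} | OUT={d:+, e:+, f:+; rest ⊤}

Merge at B1: IN[B1] = OUT[B0] = {a: ⊤, b: +, c: ⊤, d: ⊤, e: ⊤, f: +}
Applying B1's transfer function to that IN value gives OUT[B1] (row B1 above).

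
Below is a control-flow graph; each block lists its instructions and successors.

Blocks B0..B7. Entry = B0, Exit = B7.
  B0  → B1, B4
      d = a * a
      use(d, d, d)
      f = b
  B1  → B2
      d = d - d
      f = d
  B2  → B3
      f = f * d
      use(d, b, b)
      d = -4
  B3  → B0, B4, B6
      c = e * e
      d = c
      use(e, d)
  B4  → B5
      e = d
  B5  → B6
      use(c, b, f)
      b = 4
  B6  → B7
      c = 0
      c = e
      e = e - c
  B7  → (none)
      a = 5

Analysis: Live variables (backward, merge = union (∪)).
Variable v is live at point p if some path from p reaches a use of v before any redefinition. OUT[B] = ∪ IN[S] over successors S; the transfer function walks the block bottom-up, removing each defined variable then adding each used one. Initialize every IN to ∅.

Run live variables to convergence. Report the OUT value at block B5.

Converged values:
  B0:  IN={a, b, c, e}  OUT={a, b, c, d, e, f}
  B1:  IN={a, b, d, e}  OUT={a, b, d, e, f}
  B2:  IN={a, b, d, e, f}  OUT={a, b, e, f}
  B3:  IN={a, b, e, f}  OUT={a, b, c, d, e, f}
  B4:  IN={b, c, d, f}  OUT={b, c, e, f}
  B5:  IN={b, c, e, f}  OUT={e}
  B6:  IN={e}  OUT={}
  B7:  IN={}  OUT={}

Merge at B5: OUT[B5] = IN[B6] = {e}

Answer: {e}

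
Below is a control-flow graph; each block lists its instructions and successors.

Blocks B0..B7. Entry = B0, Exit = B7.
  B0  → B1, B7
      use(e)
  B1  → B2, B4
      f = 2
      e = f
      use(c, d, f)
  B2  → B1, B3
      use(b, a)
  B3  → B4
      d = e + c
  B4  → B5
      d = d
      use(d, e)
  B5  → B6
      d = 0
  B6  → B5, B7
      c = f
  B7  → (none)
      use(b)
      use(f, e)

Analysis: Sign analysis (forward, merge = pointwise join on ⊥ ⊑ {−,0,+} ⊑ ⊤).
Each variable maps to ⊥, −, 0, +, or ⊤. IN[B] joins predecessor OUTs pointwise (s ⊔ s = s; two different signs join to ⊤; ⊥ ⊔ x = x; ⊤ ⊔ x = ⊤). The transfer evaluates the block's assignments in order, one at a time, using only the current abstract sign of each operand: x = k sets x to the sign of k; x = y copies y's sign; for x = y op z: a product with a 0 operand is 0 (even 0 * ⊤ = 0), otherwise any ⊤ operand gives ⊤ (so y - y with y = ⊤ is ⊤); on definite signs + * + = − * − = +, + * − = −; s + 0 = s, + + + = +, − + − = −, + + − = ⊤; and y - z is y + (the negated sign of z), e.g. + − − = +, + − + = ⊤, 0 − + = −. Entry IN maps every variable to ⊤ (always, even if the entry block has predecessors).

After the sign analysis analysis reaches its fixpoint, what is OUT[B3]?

Answer: {a: ⊤, b: ⊤, c: ⊤, d: ⊤, e: +, f: +}

Working:
Converged values:
  B0:   IN=(all ⊤)   OUT=(all ⊤)
  B1:   IN=(all ⊤)   OUT={e:+, f:+; rest ⊤}
  B2:   IN={e:+, f:+; rest ⊤}   OUT={e:+, f:+; rest ⊤}
  B3:   IN={e:+, f:+; rest ⊤}   OUT={e:+, f:+; rest ⊤}
  B4:   IN={e:+, f:+; rest ⊤}   OUT={e:+, f:+; rest ⊤}
  B5:   IN={e:+, f:+; rest ⊤}   OUT={d:0, e:+, f:+; rest ⊤}
  B6:   IN={d:0, e:+, f:+; rest ⊤}   OUT={c:+, d:0, e:+, f:+; rest ⊤}
  B7:   IN=(all ⊤)   OUT=(all ⊤)

Merge at B3: IN[B3] = OUT[B2] = {a: ⊤, b: ⊤, c: ⊤, d: ⊤, e: +, f: +}
Applying B3's transfer function to that IN value gives OUT[B3] (row B3 above).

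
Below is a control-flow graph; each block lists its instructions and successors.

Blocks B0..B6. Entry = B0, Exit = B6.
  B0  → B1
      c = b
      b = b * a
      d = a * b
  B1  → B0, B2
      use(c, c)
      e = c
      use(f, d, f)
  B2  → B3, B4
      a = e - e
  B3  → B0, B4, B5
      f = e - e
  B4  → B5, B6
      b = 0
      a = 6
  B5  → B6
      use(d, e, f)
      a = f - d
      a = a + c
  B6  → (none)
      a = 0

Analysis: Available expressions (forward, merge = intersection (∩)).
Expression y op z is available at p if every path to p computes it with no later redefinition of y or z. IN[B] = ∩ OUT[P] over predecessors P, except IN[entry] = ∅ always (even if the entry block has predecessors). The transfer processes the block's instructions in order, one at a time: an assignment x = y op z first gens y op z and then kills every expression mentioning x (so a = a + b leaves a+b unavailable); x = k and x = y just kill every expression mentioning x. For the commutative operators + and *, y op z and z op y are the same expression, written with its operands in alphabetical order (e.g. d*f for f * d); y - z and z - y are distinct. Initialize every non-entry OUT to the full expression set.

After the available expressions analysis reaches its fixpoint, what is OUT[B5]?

Fixpoint table:
  B0:  IN={}  OUT={a*b}
  B1:  IN={a*b}  OUT={a*b}
  B2:  IN={a*b}  OUT={e-e}
  B3:  IN={e-e}  OUT={e-e}
  B4:  IN={e-e}  OUT={e-e}
  B5:  IN={e-e}  OUT={e-e, f-d}
  B6:  IN={e-e}  OUT={e-e}

Merge at B5: IN[B5] = OUT[B3] ∩ OUT[B4] = {e-e}
Applying B5's transfer function to that IN value gives OUT[B5] (row B5 above).

Answer: {e-e, f-d}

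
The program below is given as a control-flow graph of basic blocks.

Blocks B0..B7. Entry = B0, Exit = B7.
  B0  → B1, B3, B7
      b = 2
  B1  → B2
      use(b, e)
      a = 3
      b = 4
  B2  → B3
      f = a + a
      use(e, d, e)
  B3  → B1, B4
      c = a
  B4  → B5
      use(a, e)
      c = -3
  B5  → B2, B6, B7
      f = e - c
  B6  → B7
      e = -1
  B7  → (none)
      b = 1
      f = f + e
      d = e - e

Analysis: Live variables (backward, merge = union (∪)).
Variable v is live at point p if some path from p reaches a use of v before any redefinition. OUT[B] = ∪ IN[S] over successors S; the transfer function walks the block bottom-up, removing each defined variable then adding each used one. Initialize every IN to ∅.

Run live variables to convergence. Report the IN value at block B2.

Per-block solution:
  B0:  IN={a, d, e, f}  OUT={a, b, d, e, f}
  B1:  IN={b, d, e}  OUT={a, b, d, e}
  B2:  IN={a, b, d, e}  OUT={a, b, d, e}
  B3:  IN={a, b, d, e}  OUT={a, b, d, e}
  B4:  IN={a, b, d, e}  OUT={a, b, c, d, e}
  B5:  IN={a, b, c, d, e}  OUT={a, b, d, e, f}
  B6:  IN={f}  OUT={e, f}
  B7:  IN={e, f}  OUT={}

Merge at B2: OUT[B2] = IN[B3] = {a, b, d, e}
Applying B2's transfer function to that OUT value gives IN[B2] (row B2 above).

Answer: {a, b, d, e}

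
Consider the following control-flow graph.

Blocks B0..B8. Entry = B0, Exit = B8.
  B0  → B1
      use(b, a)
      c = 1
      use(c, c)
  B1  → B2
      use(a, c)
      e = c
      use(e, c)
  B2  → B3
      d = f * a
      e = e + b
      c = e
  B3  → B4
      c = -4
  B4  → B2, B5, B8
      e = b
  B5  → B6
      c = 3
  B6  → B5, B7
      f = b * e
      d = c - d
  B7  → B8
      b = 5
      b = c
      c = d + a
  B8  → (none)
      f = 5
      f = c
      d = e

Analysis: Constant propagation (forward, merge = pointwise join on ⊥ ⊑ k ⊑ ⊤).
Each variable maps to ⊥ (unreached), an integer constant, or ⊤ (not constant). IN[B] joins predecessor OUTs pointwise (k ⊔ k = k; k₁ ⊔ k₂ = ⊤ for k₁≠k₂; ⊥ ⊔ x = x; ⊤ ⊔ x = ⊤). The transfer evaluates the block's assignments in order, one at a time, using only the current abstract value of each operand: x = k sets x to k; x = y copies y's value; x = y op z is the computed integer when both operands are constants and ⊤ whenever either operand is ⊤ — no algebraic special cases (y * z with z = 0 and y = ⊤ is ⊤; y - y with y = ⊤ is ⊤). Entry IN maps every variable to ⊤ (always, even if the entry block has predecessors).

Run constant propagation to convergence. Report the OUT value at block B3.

Fixpoint table:
  B0: | IN=(all ⊤) | OUT={c:1; rest ⊤}
  B1: | IN={c:1; rest ⊤} | OUT={c:1, e:1; rest ⊤}
  B2: | IN=(all ⊤) | OUT=(all ⊤)
  B3: | IN=(all ⊤) | OUT={c:-4; rest ⊤}
  B4: | IN={c:-4; rest ⊤} | OUT={c:-4; rest ⊤}
  B5: | IN=(all ⊤) | OUT={c:3; rest ⊤}
  B6: | IN={c:3; rest ⊤} | OUT={c:3; rest ⊤}
  B7: | IN={c:3; rest ⊤} | OUT={b:3; rest ⊤}
  B8: | IN=(all ⊤) | OUT=(all ⊤)

Merge at B3: IN[B3] = OUT[B2] = {a: ⊤, b: ⊤, c: ⊤, d: ⊤, e: ⊤, f: ⊤}
Applying B3's transfer function to that IN value gives OUT[B3] (row B3 above).

Answer: {a: ⊤, b: ⊤, c: -4, d: ⊤, e: ⊤, f: ⊤}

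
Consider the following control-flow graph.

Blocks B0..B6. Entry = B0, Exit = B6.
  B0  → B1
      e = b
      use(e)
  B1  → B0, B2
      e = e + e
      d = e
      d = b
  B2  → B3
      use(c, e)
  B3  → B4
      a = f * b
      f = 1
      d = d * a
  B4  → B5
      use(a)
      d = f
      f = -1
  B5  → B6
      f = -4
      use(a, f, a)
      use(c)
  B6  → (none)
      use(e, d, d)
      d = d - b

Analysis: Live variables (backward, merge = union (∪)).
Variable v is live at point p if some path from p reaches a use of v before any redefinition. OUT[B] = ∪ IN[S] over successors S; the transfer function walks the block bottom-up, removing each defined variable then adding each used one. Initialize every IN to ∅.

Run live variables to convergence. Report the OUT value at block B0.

Fixpoint table:
  B0:  IN={b, c, f}  OUT={b, c, e, f}
  B1:  IN={b, c, e, f}  OUT={b, c, d, e, f}
  B2:  IN={b, c, d, e, f}  OUT={b, c, d, e, f}
  B3:  IN={b, c, d, e, f}  OUT={a, b, c, e, f}
  B4:  IN={a, b, c, e, f}  OUT={a, b, c, d, e}
  B5:  IN={a, b, c, d, e}  OUT={b, d, e}
  B6:  IN={b, d, e}  OUT={}

Merge at B0: OUT[B0] = IN[B1] = {b, c, e, f}

Answer: {b, c, e, f}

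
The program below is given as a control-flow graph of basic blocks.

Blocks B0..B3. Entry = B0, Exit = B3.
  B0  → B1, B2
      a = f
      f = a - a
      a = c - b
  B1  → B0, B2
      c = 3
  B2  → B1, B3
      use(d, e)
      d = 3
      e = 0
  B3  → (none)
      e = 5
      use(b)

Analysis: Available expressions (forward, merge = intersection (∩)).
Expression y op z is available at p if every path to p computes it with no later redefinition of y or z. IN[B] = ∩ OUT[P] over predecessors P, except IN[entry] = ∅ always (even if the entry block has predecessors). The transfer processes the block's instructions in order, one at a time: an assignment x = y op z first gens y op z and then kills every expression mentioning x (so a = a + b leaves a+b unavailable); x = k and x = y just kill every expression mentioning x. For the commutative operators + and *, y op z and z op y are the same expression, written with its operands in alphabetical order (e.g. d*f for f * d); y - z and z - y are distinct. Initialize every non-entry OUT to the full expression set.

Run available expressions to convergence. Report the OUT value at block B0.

Answer: {c-b}

Working:
Fixpoint table:
  B0:   IN={}   OUT={c-b}
  B1:   IN={}   OUT={}
  B2:   IN={}   OUT={}
  B3:   IN={}   OUT={}

Merge at B0 (entry node, so the boundary value {} is joined with the incoming edge(s)): IN[B0] = {} ∩ OUT[B1] = {}
Applying B0's transfer function to that IN value gives OUT[B0] (row B0 above).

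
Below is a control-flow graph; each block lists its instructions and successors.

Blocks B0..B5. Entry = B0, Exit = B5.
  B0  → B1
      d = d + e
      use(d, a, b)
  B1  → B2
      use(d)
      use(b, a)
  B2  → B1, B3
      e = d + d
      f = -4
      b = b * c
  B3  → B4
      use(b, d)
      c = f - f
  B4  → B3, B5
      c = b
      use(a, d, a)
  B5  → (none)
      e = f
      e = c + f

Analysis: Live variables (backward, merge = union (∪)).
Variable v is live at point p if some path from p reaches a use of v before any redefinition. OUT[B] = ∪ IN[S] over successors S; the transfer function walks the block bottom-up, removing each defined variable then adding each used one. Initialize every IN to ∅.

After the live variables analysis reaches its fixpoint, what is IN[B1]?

Answer: {a, b, c, d}

Derivation:
Fixpoint table:
  B0:  IN={a, b, c, d, e}  OUT={a, b, c, d}
  B1:  IN={a, b, c, d}  OUT={a, b, c, d}
  B2:  IN={a, b, c, d}  OUT={a, b, c, d, f}
  B3:  IN={a, b, d, f}  OUT={a, b, d, f}
  B4:  IN={a, b, d, f}  OUT={a, b, c, d, f}
  B5:  IN={c, f}  OUT={}

Merge at B1: OUT[B1] = IN[B2] = {a, b, c, d}
Applying B1's transfer function to that OUT value gives IN[B1] (row B1 above).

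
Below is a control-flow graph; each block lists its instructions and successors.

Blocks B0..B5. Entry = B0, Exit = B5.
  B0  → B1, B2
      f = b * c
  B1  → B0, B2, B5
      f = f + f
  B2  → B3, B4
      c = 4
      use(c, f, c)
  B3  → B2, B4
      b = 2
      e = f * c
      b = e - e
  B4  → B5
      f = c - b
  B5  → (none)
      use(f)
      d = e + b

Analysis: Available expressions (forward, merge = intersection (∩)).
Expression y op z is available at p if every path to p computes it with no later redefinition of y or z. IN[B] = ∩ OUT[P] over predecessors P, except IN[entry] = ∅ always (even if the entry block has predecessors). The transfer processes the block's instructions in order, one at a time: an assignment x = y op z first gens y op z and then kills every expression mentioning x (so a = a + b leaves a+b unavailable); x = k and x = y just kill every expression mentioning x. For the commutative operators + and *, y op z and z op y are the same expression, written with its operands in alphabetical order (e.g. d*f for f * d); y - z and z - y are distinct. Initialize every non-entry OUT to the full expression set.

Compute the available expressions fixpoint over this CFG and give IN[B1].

Fixpoint table:
  B0:  IN={}  OUT={b*c}
  B1:  IN={b*c}  OUT={b*c}
  B2:  IN={}  OUT={}
  B3:  IN={}  OUT={c*f, e-e}
  B4:  IN={}  OUT={c-b}
  B5:  IN={}  OUT={b+e}

Merge at B1: IN[B1] = OUT[B0] = {b*c}

Answer: {b*c}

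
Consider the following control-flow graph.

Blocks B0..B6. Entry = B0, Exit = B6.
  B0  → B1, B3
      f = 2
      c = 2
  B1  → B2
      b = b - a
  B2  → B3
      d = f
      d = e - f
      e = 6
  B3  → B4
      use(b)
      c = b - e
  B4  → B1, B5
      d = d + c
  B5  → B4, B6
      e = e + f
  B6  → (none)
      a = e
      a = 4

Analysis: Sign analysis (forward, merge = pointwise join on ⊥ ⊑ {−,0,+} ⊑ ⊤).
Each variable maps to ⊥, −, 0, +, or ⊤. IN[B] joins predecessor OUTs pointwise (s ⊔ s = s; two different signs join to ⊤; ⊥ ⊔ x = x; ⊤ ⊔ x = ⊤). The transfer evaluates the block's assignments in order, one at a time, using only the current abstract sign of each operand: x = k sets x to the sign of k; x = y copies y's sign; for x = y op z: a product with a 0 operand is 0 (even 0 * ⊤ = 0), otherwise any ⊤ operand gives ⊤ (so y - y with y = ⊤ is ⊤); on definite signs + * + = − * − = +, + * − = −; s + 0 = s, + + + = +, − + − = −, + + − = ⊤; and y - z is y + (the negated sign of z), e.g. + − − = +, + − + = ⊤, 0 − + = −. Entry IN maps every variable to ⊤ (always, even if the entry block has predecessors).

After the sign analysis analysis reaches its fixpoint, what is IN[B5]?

Converged values:
  B0:   IN=(all ⊤)   OUT={c:+, f:+; rest ⊤}
  B1:   IN={f:+; rest ⊤}   OUT={f:+; rest ⊤}
  B2:   IN={f:+; rest ⊤}   OUT={e:+, f:+; rest ⊤}
  B3:   IN={f:+; rest ⊤}   OUT={f:+; rest ⊤}
  B4:   IN={f:+; rest ⊤}   OUT={f:+; rest ⊤}
  B5:   IN={f:+; rest ⊤}   OUT={f:+; rest ⊤}
  B6:   IN={f:+; rest ⊤}   OUT={a:+, f:+; rest ⊤}

Merge at B5: IN[B5] = OUT[B4] = {a: ⊤, b: ⊤, c: ⊤, d: ⊤, e: ⊤, f: +}

Answer: {a: ⊤, b: ⊤, c: ⊤, d: ⊤, e: ⊤, f: +}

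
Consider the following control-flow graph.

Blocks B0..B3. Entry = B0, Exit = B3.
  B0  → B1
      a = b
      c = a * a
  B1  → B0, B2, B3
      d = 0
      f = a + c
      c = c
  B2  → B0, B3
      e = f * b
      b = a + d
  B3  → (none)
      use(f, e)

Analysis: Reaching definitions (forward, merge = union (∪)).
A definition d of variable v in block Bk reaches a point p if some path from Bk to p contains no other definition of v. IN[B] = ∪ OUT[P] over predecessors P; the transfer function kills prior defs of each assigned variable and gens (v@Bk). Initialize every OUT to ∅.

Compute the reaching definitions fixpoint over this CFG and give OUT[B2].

Answer: {a@B0, b@B2, c@B1, d@B1, e@B2, f@B1}

Trace:
Per-block solution:
  B0: | IN={a@B0, b@B2, c@B1, d@B1, e@B2, f@B1} | OUT={a@B0, b@B2, c@B0, d@B1, e@B2, f@B1}
  B1: | IN={a@B0, b@B2, c@B0, d@B1, e@B2, f@B1} | OUT={a@B0, b@B2, c@B1, d@B1, e@B2, f@B1}
  B2: | IN={a@B0, b@B2, c@B1, d@B1, e@B2, f@B1} | OUT={a@B0, b@B2, c@B1, d@B1, e@B2, f@B1}
  B3: | IN={a@B0, b@B2, c@B1, d@B1, e@B2, f@B1} | OUT={a@B0, b@B2, c@B1, d@B1, e@B2, f@B1}

Merge at B2: IN[B2] = OUT[B1] = {a@B0, b@B2, c@B1, d@B1, e@B2, f@B1}
Applying B2's transfer function to that IN value gives OUT[B2] (row B2 above).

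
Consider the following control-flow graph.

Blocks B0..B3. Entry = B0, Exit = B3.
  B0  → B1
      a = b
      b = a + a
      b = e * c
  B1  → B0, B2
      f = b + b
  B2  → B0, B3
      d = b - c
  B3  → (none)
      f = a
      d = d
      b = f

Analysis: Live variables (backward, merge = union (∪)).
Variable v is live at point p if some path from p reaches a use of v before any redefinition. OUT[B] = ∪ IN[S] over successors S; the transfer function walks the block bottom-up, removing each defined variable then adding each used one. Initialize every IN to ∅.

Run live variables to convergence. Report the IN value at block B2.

Answer: {a, b, c, e}

Working:
Converged values:
  B0:  IN={b, c, e}  OUT={a, b, c, e}
  B1:  IN={a, b, c, e}  OUT={a, b, c, e}
  B2:  IN={a, b, c, e}  OUT={a, b, c, d, e}
  B3:  IN={a, d}  OUT={}

Merge at B2: OUT[B2] = IN[B0] ⊔ IN[B3] = {a, b, c, d, e}
Applying B2's transfer function to that OUT value gives IN[B2] (row B2 above).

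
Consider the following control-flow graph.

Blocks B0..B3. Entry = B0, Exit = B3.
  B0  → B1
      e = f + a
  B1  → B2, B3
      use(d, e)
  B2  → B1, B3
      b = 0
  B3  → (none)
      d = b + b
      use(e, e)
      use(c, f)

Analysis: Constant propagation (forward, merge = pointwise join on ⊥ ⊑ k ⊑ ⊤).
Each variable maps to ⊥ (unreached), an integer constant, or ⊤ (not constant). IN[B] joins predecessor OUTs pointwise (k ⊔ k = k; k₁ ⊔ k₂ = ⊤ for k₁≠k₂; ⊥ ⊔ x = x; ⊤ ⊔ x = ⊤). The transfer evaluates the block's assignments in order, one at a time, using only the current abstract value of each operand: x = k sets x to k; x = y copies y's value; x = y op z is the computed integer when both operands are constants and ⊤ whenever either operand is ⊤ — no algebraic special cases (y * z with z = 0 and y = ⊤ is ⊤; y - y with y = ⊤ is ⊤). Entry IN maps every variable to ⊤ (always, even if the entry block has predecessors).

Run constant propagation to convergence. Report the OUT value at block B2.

Answer: {a: ⊤, b: 0, c: ⊤, d: ⊤, e: ⊤, f: ⊤}

Working:
Per-block solution:
  B0:   IN=(all ⊤)   OUT=(all ⊤)
  B1:   IN=(all ⊤)   OUT=(all ⊤)
  B2:   IN=(all ⊤)   OUT={b:0; rest ⊤}
  B3:   IN=(all ⊤)   OUT=(all ⊤)

Merge at B2: IN[B2] = OUT[B1] = {a: ⊤, b: ⊤, c: ⊤, d: ⊤, e: ⊤, f: ⊤}
Applying B2's transfer function to that IN value gives OUT[B2] (row B2 above).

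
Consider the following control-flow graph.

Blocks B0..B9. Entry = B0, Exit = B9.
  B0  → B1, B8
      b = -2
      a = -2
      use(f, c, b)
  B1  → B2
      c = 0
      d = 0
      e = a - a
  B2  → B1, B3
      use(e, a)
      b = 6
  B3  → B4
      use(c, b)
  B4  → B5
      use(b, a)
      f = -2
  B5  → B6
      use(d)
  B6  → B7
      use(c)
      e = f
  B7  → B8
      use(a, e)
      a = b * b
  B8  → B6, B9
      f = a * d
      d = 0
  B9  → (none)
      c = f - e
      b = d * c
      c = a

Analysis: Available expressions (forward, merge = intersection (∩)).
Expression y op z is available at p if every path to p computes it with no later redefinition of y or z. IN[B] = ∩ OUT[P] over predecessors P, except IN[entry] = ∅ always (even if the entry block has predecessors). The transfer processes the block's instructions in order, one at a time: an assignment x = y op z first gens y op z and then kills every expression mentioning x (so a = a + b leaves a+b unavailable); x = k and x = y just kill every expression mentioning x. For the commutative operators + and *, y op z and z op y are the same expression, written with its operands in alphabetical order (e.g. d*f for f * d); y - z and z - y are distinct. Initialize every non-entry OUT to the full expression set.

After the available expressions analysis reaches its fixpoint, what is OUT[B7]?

Fixpoint table:
  B0:  IN={}  OUT={}
  B1:  IN={}  OUT={a-a}
  B2:  IN={a-a}  OUT={a-a}
  B3:  IN={a-a}  OUT={a-a}
  B4:  IN={a-a}  OUT={a-a}
  B5:  IN={a-a}  OUT={a-a}
  B6:  IN={}  OUT={}
  B7:  IN={}  OUT={b*b}
  B8:  IN={}  OUT={}
  B9:  IN={}  OUT={f-e}

Merge at B7: IN[B7] = OUT[B6] = {}
Applying B7's transfer function to that IN value gives OUT[B7] (row B7 above).

Answer: {b*b}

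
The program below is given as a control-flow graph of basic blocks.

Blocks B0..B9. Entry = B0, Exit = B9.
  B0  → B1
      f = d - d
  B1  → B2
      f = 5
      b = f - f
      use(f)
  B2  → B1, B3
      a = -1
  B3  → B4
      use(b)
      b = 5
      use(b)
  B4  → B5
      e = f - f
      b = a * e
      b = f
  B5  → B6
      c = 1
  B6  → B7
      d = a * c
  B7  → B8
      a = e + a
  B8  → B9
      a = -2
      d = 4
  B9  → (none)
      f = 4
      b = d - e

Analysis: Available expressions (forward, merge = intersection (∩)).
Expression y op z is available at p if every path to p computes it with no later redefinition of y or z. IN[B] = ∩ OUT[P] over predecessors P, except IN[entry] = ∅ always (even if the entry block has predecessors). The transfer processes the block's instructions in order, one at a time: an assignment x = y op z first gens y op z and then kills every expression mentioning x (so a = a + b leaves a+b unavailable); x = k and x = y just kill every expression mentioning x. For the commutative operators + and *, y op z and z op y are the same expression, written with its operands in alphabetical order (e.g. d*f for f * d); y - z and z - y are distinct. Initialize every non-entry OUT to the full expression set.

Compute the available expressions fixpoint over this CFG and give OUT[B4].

Answer: {a*e, d-d, f-f}

Trace:
Fixpoint table:
  B0:   IN={}   OUT={d-d}
  B1:   IN={d-d}   OUT={d-d, f-f}
  B2:   IN={d-d, f-f}   OUT={d-d, f-f}
  B3:   IN={d-d, f-f}   OUT={d-d, f-f}
  B4:   IN={d-d, f-f}   OUT={a*e, d-d, f-f}
  B5:   IN={a*e, d-d, f-f}   OUT={a*e, d-d, f-f}
  B6:   IN={a*e, d-d, f-f}   OUT={a*c, a*e, f-f}
  B7:   IN={a*c, a*e, f-f}   OUT={f-f}
  B8:   IN={f-f}   OUT={f-f}
  B9:   IN={f-f}   OUT={d-e}

Merge at B4: IN[B4] = OUT[B3] = {d-d, f-f}
Applying B4's transfer function to that IN value gives OUT[B4] (row B4 above).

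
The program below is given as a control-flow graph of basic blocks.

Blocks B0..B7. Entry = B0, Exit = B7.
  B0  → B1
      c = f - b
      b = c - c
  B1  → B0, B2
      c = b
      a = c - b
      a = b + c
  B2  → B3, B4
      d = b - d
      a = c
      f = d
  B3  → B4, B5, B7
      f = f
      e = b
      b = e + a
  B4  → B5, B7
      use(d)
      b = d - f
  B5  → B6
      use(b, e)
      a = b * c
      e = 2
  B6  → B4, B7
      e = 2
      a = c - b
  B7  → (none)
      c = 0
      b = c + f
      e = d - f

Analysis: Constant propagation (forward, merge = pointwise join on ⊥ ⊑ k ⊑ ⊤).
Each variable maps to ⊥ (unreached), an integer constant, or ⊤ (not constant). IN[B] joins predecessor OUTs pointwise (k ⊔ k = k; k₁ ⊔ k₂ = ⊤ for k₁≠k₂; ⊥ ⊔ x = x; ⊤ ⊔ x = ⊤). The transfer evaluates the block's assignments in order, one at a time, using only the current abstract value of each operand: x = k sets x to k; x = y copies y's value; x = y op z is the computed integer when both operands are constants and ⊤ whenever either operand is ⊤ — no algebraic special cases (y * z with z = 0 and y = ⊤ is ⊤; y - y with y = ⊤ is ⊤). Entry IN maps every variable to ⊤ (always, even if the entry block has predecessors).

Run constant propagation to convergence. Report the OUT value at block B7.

Answer: {a: ⊤, b: ⊤, c: 0, d: ⊤, e: ⊤, f: ⊤}

Derivation:
Per-block solution:
  B0:  IN=(all ⊤)  OUT=(all ⊤)
  B1:  IN=(all ⊤)  OUT=(all ⊤)
  B2:  IN=(all ⊤)  OUT=(all ⊤)
  B3:  IN=(all ⊤)  OUT=(all ⊤)
  B4:  IN=(all ⊤)  OUT=(all ⊤)
  B5:  IN=(all ⊤)  OUT={e:2; rest ⊤}
  B6:  IN={e:2; rest ⊤}  OUT={e:2; rest ⊤}
  B7:  IN=(all ⊤)  OUT={c:0; rest ⊤}

Merge at B7: IN[B7] = OUT[B3] ⊔ OUT[B4] ⊔ OUT[B6] = {a: ⊤, b: ⊤, c: ⊤, d: ⊤, e: ⊤, f: ⊤}
Applying B7's transfer function to that IN value gives OUT[B7] (row B7 above).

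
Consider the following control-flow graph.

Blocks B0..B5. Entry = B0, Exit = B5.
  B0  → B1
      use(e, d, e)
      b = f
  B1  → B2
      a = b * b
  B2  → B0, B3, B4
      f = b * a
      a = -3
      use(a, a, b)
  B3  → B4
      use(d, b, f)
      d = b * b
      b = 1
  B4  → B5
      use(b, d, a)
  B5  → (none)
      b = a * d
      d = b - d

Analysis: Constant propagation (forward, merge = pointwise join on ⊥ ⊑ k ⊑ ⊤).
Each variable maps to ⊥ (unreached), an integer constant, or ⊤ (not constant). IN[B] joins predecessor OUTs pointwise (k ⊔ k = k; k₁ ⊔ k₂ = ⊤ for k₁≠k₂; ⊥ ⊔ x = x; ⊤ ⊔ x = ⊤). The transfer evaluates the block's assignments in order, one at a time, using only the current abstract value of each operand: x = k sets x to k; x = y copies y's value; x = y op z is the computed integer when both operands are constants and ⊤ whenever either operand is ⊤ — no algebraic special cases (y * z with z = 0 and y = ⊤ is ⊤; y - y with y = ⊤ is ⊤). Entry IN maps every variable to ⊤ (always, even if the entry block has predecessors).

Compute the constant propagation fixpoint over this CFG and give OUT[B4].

Answer: {a: -3, b: ⊤, c: ⊤, d: ⊤, e: ⊤, f: ⊤}

Trace:
Per-block solution:
  B0:   IN=(all ⊤)   OUT=(all ⊤)
  B1:   IN=(all ⊤)   OUT=(all ⊤)
  B2:   IN=(all ⊤)   OUT={a:-3; rest ⊤}
  B3:   IN={a:-3; rest ⊤}   OUT={a:-3, b:1; rest ⊤}
  B4:   IN={a:-3; rest ⊤}   OUT={a:-3; rest ⊤}
  B5:   IN={a:-3; rest ⊤}   OUT={a:-3; rest ⊤}

Merge at B4: IN[B4] = OUT[B2] ⊔ OUT[B3] = {a: -3, b: ⊤, c: ⊤, d: ⊤, e: ⊤, f: ⊤}
Applying B4's transfer function to that IN value gives OUT[B4] (row B4 above).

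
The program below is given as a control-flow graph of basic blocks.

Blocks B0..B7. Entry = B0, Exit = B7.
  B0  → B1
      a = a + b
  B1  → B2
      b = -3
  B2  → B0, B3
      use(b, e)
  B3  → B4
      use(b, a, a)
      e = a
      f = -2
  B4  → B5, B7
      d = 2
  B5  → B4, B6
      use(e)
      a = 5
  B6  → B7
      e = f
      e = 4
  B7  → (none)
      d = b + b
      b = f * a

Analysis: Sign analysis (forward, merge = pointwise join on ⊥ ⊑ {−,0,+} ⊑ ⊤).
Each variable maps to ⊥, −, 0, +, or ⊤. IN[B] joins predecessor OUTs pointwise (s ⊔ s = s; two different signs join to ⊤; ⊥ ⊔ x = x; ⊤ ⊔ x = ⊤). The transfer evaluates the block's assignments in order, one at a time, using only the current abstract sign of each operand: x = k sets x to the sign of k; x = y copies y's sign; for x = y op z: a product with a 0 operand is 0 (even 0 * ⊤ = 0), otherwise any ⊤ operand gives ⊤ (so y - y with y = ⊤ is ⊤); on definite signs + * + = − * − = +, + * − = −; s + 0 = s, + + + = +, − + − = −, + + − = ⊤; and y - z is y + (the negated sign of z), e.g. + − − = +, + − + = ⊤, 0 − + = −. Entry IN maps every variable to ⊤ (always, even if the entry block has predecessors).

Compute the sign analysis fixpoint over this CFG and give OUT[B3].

Answer: {a: ⊤, b: -, c: ⊤, d: ⊤, e: ⊤, f: -}

Trace:
Converged values:
  B0: | IN=(all ⊤) | OUT=(all ⊤)
  B1: | IN=(all ⊤) | OUT={b:-; rest ⊤}
  B2: | IN={b:-; rest ⊤} | OUT={b:-; rest ⊤}
  B3: | IN={b:-; rest ⊤} | OUT={b:-, f:-; rest ⊤}
  B4: | IN={b:-, f:-; rest ⊤} | OUT={b:-, d:+, f:-; rest ⊤}
  B5: | IN={b:-, d:+, f:-; rest ⊤} | OUT={a:+, b:-, d:+, f:-; rest ⊤}
  B6: | IN={a:+, b:-, d:+, f:-; rest ⊤} | OUT={a:+, b:-, d:+, e:+, f:-; rest ⊤}
  B7: | IN={b:-, d:+, f:-; rest ⊤} | OUT={d:-, f:-; rest ⊤}

Merge at B3: IN[B3] = OUT[B2] = {a: ⊤, b: -, c: ⊤, d: ⊤, e: ⊤, f: ⊤}
Applying B3's transfer function to that IN value gives OUT[B3] (row B3 above).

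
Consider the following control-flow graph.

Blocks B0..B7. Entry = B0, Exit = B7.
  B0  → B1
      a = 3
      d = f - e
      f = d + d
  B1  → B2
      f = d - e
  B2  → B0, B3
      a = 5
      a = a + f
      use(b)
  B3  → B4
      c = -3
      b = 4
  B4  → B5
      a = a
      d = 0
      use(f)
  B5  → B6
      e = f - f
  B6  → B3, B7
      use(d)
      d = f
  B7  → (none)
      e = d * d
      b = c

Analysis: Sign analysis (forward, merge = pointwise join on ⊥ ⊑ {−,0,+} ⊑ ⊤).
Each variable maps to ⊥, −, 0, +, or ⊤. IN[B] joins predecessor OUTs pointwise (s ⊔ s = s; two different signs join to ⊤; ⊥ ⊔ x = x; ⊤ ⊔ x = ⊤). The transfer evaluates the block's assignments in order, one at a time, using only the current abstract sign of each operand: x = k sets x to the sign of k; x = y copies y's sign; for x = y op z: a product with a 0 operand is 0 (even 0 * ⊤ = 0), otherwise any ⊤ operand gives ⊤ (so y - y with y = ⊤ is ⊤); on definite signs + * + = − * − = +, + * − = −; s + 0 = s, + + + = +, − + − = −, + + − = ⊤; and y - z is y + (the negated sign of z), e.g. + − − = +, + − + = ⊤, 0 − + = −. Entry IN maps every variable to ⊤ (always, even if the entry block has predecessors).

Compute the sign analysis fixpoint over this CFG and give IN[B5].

Converged values:
  B0: | IN=(all ⊤) | OUT={a:+; rest ⊤}
  B1: | IN={a:+; rest ⊤} | OUT={a:+; rest ⊤}
  B2: | IN={a:+; rest ⊤} | OUT=(all ⊤)
  B3: | IN=(all ⊤) | OUT={b:+, c:-; rest ⊤}
  B4: | IN={b:+, c:-; rest ⊤} | OUT={b:+, c:-, d:0; rest ⊤}
  B5: | IN={b:+, c:-, d:0; rest ⊤} | OUT={b:+, c:-, d:0; rest ⊤}
  B6: | IN={b:+, c:-, d:0; rest ⊤} | OUT={b:+, c:-; rest ⊤}
  B7: | IN={b:+, c:-; rest ⊤} | OUT={b:-, c:-; rest ⊤}

Merge at B5: IN[B5] = OUT[B4] = {a: ⊤, b: +, c: -, d: 0, e: ⊤, f: ⊤}

Answer: {a: ⊤, b: +, c: -, d: 0, e: ⊤, f: ⊤}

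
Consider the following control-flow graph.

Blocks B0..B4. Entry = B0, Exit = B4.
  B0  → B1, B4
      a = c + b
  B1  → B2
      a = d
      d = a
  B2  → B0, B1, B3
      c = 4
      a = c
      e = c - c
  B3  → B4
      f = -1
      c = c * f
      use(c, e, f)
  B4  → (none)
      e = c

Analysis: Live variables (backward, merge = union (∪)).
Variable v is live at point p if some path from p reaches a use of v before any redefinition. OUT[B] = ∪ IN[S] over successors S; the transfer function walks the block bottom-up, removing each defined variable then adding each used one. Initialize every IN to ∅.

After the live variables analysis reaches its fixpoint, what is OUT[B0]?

Answer: {b, c, d}

Derivation:
Fixpoint table:
  B0: | IN={b, c, d} | OUT={b, c, d}
  B1: | IN={b, d} | OUT={b, d}
  B2: | IN={b, d} | OUT={b, c, d, e}
  B3: | IN={c, e} | OUT={c}
  B4: | IN={c} | OUT={}

Merge at B0: OUT[B0] = IN[B1] ⊔ IN[B4] = {b, c, d}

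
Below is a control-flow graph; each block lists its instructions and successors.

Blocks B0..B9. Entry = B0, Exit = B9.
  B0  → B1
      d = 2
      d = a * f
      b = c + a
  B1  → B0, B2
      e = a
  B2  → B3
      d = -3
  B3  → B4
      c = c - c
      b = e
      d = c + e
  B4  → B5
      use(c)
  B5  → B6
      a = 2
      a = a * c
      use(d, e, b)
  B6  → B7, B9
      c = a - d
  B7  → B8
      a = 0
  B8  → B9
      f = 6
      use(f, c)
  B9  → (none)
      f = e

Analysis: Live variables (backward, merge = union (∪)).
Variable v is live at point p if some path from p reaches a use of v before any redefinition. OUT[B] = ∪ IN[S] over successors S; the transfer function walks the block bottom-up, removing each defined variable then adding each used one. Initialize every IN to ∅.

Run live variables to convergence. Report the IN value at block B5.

Answer: {b, c, d, e}

Derivation:
Converged values:
  B0:  IN={a, c, f}  OUT={a, c, f}
  B1:  IN={a, c, f}  OUT={a, c, e, f}
  B2:  IN={c, e}  OUT={c, e}
  B3:  IN={c, e}  OUT={b, c, d, e}
  B4:  IN={b, c, d, e}  OUT={b, c, d, e}
  B5:  IN={b, c, d, e}  OUT={a, d, e}
  B6:  IN={a, d, e}  OUT={c, e}
  B7:  IN={c, e}  OUT={c, e}
  B8:  IN={c, e}  OUT={e}
  B9:  IN={e}  OUT={}

Merge at B5: OUT[B5] = IN[B6] = {a, d, e}
Applying B5's transfer function to that OUT value gives IN[B5] (row B5 above).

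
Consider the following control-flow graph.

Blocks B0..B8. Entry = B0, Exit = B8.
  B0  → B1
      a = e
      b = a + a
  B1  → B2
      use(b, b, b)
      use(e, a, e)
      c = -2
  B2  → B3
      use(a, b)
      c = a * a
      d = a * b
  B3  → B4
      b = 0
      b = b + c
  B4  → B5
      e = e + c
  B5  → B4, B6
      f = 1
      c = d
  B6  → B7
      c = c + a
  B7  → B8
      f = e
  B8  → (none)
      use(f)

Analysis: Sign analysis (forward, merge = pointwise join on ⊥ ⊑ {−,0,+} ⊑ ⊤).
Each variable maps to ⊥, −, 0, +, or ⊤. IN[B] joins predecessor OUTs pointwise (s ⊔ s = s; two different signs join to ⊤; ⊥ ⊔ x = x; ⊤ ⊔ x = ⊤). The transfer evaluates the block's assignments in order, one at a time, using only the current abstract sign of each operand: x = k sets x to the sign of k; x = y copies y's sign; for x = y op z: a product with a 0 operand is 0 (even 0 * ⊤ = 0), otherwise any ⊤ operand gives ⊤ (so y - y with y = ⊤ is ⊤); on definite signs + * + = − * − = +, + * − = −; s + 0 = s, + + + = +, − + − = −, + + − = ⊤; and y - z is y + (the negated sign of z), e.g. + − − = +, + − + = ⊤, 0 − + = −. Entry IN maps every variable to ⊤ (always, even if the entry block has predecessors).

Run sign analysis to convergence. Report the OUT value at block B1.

Answer: {a: ⊤, b: ⊤, c: -, d: ⊤, e: ⊤, f: ⊤}

Trace:
Fixpoint table:
  B0: | IN=(all ⊤) | OUT=(all ⊤)
  B1: | IN=(all ⊤) | OUT={c:-; rest ⊤}
  B2: | IN={c:-; rest ⊤} | OUT=(all ⊤)
  B3: | IN=(all ⊤) | OUT=(all ⊤)
  B4: | IN=(all ⊤) | OUT=(all ⊤)
  B5: | IN=(all ⊤) | OUT={f:+; rest ⊤}
  B6: | IN={f:+; rest ⊤} | OUT={f:+; rest ⊤}
  B7: | IN={f:+; rest ⊤} | OUT=(all ⊤)
  B8: | IN=(all ⊤) | OUT=(all ⊤)

Merge at B1: IN[B1] = OUT[B0] = {a: ⊤, b: ⊤, c: ⊤, d: ⊤, e: ⊤, f: ⊤}
Applying B1's transfer function to that IN value gives OUT[B1] (row B1 above).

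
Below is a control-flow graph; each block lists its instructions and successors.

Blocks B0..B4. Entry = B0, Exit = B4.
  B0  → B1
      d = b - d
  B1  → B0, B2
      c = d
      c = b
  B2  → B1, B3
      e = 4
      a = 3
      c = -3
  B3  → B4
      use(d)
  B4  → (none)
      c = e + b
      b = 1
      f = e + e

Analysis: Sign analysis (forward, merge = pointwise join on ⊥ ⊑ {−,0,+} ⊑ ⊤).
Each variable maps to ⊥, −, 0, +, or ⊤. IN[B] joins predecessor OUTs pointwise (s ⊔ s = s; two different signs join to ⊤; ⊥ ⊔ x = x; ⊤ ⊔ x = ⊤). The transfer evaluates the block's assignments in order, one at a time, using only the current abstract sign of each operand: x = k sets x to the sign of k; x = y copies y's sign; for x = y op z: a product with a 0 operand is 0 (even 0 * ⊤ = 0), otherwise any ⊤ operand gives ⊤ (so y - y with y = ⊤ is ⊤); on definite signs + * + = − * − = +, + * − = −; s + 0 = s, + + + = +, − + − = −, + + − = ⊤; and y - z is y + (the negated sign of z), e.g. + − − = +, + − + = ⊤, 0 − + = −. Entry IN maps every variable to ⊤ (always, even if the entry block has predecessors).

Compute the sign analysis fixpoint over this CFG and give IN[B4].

Answer: {a: +, b: ⊤, c: -, d: ⊤, e: +, f: ⊤}

Derivation:
Converged values:
  B0: | IN=(all ⊤) | OUT=(all ⊤)
  B1: | IN=(all ⊤) | OUT=(all ⊤)
  B2: | IN=(all ⊤) | OUT={a:+, c:-, e:+; rest ⊤}
  B3: | IN={a:+, c:-, e:+; rest ⊤} | OUT={a:+, c:-, e:+; rest ⊤}
  B4: | IN={a:+, c:-, e:+; rest ⊤} | OUT={a:+, b:+, e:+, f:+; rest ⊤}

Merge at B4: IN[B4] = OUT[B3] = {a: +, b: ⊤, c: -, d: ⊤, e: +, f: ⊤}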